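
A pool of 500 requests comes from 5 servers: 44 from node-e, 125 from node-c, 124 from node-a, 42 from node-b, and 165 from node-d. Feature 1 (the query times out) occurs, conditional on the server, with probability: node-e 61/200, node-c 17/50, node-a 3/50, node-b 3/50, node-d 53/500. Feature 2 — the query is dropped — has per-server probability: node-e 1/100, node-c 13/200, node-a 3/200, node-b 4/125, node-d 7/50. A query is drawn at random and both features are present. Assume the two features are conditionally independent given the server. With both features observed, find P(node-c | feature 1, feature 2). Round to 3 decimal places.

0.499

Unnormalized posteriors (prior × likelihood):
  node-e: 0.088 × 0.305 × 0.01 = 0.0002684
  node-c: 0.25 × 0.34 × 0.065 = 0.005525
  node-a: 0.248 × 0.06 × 0.015 = 0.0002232
  node-b: 0.084 × 0.06 × 0.032 = 0.00016128
  node-d: 0.33 × 0.106 × 0.14 = 0.0048972
Sum = 0.01107508.
P(node-c | evidence) = 0.005525 / 0.01107508 ≈ 0.499.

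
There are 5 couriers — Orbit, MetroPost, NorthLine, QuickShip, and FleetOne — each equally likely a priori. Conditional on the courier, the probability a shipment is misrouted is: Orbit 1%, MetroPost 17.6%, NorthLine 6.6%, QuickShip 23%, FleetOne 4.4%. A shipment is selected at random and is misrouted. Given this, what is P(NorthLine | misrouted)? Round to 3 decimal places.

0.125

With a uniform prior (1/5 each), posterior ∝ likelihood:
  Orbit: 0.01
  MetroPost: 0.176
  NorthLine: 0.066
  QuickShip: 0.23
  FleetOne: 0.044
Normalizing constant = 0.526.
P(NorthLine | evidence) = 0.066 / 0.526 ≈ 0.125.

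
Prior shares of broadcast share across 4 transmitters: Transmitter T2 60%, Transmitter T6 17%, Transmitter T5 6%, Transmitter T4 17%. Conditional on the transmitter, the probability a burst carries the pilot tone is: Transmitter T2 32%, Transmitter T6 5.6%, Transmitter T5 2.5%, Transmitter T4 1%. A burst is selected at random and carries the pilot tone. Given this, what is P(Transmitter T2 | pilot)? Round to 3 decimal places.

0.938

By Bayes' rule, posterior ∝ prior × likelihood:
  Transmitter T2: 0.6 × 0.32 = 0.192
  Transmitter T6: 0.17 × 0.056 = 0.00952
  Transmitter T5: 0.06 × 0.025 = 0.0015
  Transmitter T4: 0.17 × 0.01 = 0.0017
Sum = 0.20472.
P(Transmitter T2 | evidence) = 0.192 / 0.20472 ≈ 0.938.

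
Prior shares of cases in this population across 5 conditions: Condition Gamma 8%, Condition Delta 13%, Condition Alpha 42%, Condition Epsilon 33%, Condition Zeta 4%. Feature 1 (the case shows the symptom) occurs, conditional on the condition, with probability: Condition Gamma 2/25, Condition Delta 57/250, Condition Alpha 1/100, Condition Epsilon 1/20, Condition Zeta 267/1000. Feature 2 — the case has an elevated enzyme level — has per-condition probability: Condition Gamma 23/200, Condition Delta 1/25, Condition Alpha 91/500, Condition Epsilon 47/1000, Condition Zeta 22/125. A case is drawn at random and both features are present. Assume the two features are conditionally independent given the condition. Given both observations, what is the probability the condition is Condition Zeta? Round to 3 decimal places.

0.352

Compute prior × likelihood for every hypothesis:
  Condition Gamma: 0.08 × 0.08 × 0.115 = 0.000736
  Condition Delta: 0.13 × 0.228 × 0.04 = 0.0011856
  Condition Alpha: 0.42 × 0.01 × 0.182 = 0.0007644
  Condition Epsilon: 0.33 × 0.05 × 0.047 = 0.0007755
  Condition Zeta: 0.04 × 0.267 × 0.176 = 0.00187968
Total = 0.00534118.
P(Condition Zeta | evidence) = 0.00187968 / 0.00534118 ≈ 0.352.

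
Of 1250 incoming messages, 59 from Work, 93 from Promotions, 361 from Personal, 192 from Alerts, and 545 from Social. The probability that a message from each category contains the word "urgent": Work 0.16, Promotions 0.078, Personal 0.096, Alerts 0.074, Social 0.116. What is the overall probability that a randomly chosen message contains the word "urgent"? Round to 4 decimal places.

By Bayes' rule, posterior ∝ prior × likelihood:
  Work: 0.0472 × 0.16 = 0.007552
  Promotions: 0.0744 × 0.078 = 0.0058032
  Personal: 0.2888 × 0.096 = 0.0277248
  Alerts: 0.1536 × 0.074 = 0.0113664
  Social: 0.436 × 0.116 = 0.050576
P(urgent-flag) = 0.007552 + 0.0058032 + 0.0277248 + 0.0113664 + 0.050576 = 0.1030224 → 0.1030.

0.1030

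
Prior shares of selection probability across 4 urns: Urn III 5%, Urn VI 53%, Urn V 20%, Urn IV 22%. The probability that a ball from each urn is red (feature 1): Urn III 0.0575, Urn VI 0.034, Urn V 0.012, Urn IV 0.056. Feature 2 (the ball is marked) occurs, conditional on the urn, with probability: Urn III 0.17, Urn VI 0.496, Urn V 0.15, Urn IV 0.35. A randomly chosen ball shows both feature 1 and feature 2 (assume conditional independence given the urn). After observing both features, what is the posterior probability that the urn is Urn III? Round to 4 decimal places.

0.0347

By Bayes' rule, posterior ∝ prior × likelihood:
  Urn III: 0.05 × 0.0575 × 0.17 = 0.00048875
  Urn VI: 0.53 × 0.034 × 0.496 = 0.00893792
  Urn V: 0.2 × 0.012 × 0.15 = 0.00036
  Urn IV: 0.22 × 0.056 × 0.35 = 0.004312
Total = 0.01409867.
P(Urn III | evidence) = 0.00048875 / 0.01409867 ≈ 0.0347.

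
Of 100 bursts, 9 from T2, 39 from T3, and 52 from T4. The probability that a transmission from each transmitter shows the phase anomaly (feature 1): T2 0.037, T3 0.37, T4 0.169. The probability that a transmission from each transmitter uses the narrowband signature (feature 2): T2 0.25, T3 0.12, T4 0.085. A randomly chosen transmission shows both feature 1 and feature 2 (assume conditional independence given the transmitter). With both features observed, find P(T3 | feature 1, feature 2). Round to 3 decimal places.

0.676

Unnormalized posteriors (prior × likelihood):
  T2: 0.09 × 0.037 × 0.25 = 0.0008325
  T3: 0.39 × 0.37 × 0.12 = 0.017316
  T4: 0.52 × 0.169 × 0.085 = 0.0074698
Sum = 0.0256183.
P(T3 | evidence) = 0.017316 / 0.0256183 ≈ 0.676.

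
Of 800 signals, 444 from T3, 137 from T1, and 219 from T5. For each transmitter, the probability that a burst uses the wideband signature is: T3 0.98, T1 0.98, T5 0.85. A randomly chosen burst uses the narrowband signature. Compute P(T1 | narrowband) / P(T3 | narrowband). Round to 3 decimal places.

0.309

Taking complements, P(narrowband | each) = T3 0.02, T1 0.02, T5 0.15.
By Bayes' rule, posterior ∝ prior × likelihood:
  T3: 0.555 × 0.02 = 0.0111
  T1: 0.17125 × 0.02 = 0.003425
  T5: 0.27375 × 0.15 = 0.0410625
Total = 0.0555875.
The ratio is 0.003425 / 0.0111 (the normalizer cancels) = 0.309.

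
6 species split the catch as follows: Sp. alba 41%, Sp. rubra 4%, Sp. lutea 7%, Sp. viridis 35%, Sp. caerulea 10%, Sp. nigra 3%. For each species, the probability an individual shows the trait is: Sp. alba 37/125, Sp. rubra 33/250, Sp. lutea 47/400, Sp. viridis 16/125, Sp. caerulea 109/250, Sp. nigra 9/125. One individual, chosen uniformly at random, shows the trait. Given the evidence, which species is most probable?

Sp. alba

Compute prior × likelihood for every hypothesis:
  Sp. alba: 0.41 × 0.296 = 0.12136
  Sp. rubra: 0.04 × 0.132 = 0.00528
  Sp. lutea: 0.07 × 0.1175 = 0.008225
  Sp. viridis: 0.35 × 0.128 = 0.0448
  Sp. caerulea: 0.1 × 0.436 = 0.0436
  Sp. nigra: 0.03 × 0.072 = 0.00216
Normalizing constant = 0.225425.
Largest term belongs to Sp. alba, so Sp. alba is most probable.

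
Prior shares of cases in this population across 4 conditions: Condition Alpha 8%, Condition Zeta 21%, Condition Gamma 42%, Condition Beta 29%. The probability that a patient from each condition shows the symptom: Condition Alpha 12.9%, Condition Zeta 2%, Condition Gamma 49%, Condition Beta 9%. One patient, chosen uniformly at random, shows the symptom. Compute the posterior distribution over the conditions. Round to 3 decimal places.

Condition Alpha 0.042, Condition Zeta 0.017, Condition Gamma 0.835, Condition Beta 0.106

Unnormalized posteriors (prior × likelihood):
  Condition Alpha: 0.08 × 0.129 = 0.01032
  Condition Zeta: 0.21 × 0.02 = 0.0042
  Condition Gamma: 0.42 × 0.49 = 0.2058
  Condition Beta: 0.29 × 0.09 = 0.0261
Total = 0.24642.
P(Condition Alpha | symptomatic) = 0.01032/0.24642 ≈ 0.042
P(Condition Zeta | symptomatic) = 0.0042/0.24642 ≈ 0.017
P(Condition Gamma | symptomatic) = 0.2058/0.24642 ≈ 0.835
P(Condition Beta | symptomatic) = 0.0261/0.24642 ≈ 0.106
(Check: 0.042+0.017+0.835+0.106 = 1.000.)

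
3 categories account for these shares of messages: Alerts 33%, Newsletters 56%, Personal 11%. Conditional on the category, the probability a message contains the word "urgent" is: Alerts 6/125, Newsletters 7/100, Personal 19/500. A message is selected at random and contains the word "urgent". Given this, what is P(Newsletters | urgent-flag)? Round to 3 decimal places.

0.662

Unnormalized posteriors (prior × likelihood):
  Alerts: 0.33 × 0.048 = 0.01584
  Newsletters: 0.56 × 0.07 = 0.0392
  Personal: 0.11 × 0.038 = 0.00418
Total = 0.05922.
P(Newsletters | evidence) = 0.0392 / 0.05922 ≈ 0.662.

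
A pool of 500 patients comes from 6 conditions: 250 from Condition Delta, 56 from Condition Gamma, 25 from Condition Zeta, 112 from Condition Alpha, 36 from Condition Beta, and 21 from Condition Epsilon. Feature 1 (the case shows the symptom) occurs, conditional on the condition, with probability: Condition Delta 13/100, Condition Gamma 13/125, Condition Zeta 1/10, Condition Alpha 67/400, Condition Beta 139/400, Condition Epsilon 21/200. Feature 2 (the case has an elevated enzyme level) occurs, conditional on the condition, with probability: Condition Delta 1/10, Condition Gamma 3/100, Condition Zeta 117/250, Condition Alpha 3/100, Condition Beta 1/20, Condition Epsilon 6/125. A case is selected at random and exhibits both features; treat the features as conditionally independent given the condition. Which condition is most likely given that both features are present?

Condition Delta

Prior × likelihood for each hypothesis:
  Condition Delta: 0.5 × 0.13 × 0.1 = 0.0065
  Condition Gamma: 0.112 × 0.104 × 0.03 = 0.00034944
  Condition Zeta: 0.05 × 0.1 × 0.468 = 0.00234
  Condition Alpha: 0.224 × 0.1675 × 0.03 = 0.0011256
  Condition Beta: 0.072 × 0.3475 × 0.05 = 0.001251
  Condition Epsilon: 0.042 × 0.105 × 0.048 = 0.00021168
Sum = 0.01177772.
Largest term belongs to Condition Delta, so Condition Delta is most probable.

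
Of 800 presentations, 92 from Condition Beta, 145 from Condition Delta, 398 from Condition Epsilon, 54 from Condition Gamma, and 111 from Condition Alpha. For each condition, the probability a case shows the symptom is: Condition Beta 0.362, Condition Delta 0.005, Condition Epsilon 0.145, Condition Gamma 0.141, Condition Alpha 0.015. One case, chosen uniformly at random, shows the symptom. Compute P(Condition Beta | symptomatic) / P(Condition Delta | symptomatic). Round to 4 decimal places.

By Bayes' rule, posterior ∝ prior × likelihood:
  Condition Beta: 0.115 × 0.362 = 0.04163
  Condition Delta: 0.18125 × 0.005 = 0.00090625
  Condition Epsilon: 0.4975 × 0.145 = 0.0721375
  Condition Gamma: 0.0675 × 0.141 = 0.0095175
  Condition Alpha: 0.13875 × 0.015 = 0.00208125
Sum = 0.1262725.
The ratio is 0.04163 / 0.00090625 (the normalizer cancels) = 45.9366.

45.9366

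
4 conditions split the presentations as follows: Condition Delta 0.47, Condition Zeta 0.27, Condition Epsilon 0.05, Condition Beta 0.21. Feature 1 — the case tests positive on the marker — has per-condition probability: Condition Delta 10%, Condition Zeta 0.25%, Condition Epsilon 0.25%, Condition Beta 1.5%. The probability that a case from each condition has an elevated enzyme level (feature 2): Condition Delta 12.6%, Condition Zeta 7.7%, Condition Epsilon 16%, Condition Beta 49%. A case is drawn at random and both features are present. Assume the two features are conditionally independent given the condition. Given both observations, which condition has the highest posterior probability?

Prior × likelihood for each hypothesis:
  Condition Delta: 0.47 × 0.1 × 0.126 = 0.005922
  Condition Zeta: 0.27 × 0.0025 × 0.077 = 0.000051975
  Condition Epsilon: 0.05 × 0.0025 × 0.16 = 0.00002
  Condition Beta: 0.21 × 0.015 × 0.49 = 0.0015435
Normalizing constant = 0.007537475.
Largest term belongs to Condition Delta, so Condition Delta is most probable.

Condition Delta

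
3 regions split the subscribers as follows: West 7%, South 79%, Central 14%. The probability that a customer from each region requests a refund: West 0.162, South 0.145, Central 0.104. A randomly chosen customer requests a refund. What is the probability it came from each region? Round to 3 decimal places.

By Bayes' rule, posterior ∝ prior × likelihood:
  West: 0.07 × 0.162 = 0.01134
  South: 0.79 × 0.145 = 0.11455
  Central: 0.14 × 0.104 = 0.01456
Total = 0.14045.
P(West | refund) = 0.01134/0.14045 ≈ 0.081
P(South | refund) = 0.11455/0.14045 ≈ 0.816
P(Central | refund) = 0.01456/0.14045 ≈ 0.104

West 0.081, South 0.816, Central 0.104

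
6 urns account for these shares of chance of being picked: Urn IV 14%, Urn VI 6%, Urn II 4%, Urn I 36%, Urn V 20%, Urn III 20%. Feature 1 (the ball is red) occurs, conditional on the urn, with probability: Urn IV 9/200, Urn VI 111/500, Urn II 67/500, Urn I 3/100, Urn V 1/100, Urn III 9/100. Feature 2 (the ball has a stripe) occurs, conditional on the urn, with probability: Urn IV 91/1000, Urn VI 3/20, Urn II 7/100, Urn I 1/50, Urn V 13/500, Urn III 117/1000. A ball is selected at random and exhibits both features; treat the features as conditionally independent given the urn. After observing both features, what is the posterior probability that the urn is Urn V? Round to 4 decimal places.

Prior × likelihood for each hypothesis:
  Urn IV: 0.14 × 0.045 × 0.091 = 0.0005733
  Urn VI: 0.06 × 0.222 × 0.15 = 0.001998
  Urn II: 0.04 × 0.134 × 0.07 = 0.0003752
  Urn I: 0.36 × 0.03 × 0.02 = 0.000216
  Urn V: 0.2 × 0.01 × 0.026 = 0.000052
  Urn III: 0.2 × 0.09 × 0.117 = 0.002106
Normalizing constant = 0.0053205.
P(Urn V | evidence) = 0.000052 / 0.0053205 ≈ 0.0098.

0.0098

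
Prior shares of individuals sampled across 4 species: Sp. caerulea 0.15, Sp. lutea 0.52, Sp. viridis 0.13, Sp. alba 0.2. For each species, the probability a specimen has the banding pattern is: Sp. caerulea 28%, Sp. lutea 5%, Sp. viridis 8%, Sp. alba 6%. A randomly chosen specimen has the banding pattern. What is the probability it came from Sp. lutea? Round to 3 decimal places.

By Bayes' rule, posterior ∝ prior × likelihood:
  Sp. caerulea: 0.15 × 0.28 = 0.042
  Sp. lutea: 0.52 × 0.05 = 0.026
  Sp. viridis: 0.13 × 0.08 = 0.0104
  Sp. alba: 0.2 × 0.06 = 0.012
Total = 0.0904.
P(Sp. lutea | evidence) = 0.026 / 0.0904 ≈ 0.288.

0.288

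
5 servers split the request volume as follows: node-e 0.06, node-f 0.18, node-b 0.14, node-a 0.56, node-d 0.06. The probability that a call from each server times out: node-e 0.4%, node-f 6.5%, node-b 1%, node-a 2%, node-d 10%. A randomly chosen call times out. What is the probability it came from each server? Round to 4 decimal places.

Compute prior × likelihood for every hypothesis:
  node-e: 0.06 × 0.004 = 0.00024
  node-f: 0.18 × 0.065 = 0.0117
  node-b: 0.14 × 0.01 = 0.0014
  node-a: 0.56 × 0.02 = 0.0112
  node-d: 0.06 × 0.1 = 0.006
Normalizing constant = 0.03054.
P(node-e | timeout) = 0.00024/0.03054 ≈ 0.0079
P(node-f | timeout) = 0.0117/0.03054 ≈ 0.3831
P(node-b | timeout) = 0.0014/0.03054 ≈ 0.0458
P(node-a | timeout) = 0.0112/0.03054 ≈ 0.3667
P(node-d | timeout) = 0.006/0.03054 ≈ 0.1965

node-e 0.0079, node-f 0.3831, node-b 0.0458, node-a 0.3667, node-d 0.1965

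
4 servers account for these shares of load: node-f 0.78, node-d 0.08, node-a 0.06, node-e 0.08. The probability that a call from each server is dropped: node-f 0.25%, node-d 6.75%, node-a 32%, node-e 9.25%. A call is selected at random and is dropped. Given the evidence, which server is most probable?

node-a

By Bayes' rule, posterior ∝ prior × likelihood:
  node-f: 0.78 × 0.0025 = 0.00195
  node-d: 0.08 × 0.0675 = 0.0054
  node-a: 0.06 × 0.32 = 0.0192
  node-e: 0.08 × 0.0925 = 0.0074
Sum = 0.03395.
Largest term belongs to node-a, so node-a is most probable.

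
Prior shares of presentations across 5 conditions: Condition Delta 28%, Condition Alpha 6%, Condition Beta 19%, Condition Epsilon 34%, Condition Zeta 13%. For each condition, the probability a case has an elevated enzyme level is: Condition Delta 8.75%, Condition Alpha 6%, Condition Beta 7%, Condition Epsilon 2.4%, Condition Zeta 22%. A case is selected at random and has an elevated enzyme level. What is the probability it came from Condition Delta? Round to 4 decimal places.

Compute prior × likelihood for every hypothesis:
  Condition Delta: 0.28 × 0.0875 = 0.0245
  Condition Alpha: 0.06 × 0.06 = 0.0036
  Condition Beta: 0.19 × 0.07 = 0.0133
  Condition Epsilon: 0.34 × 0.024 = 0.00816
  Condition Zeta: 0.13 × 0.22 = 0.0286
Total = 0.07816.
P(Condition Delta | evidence) = 0.0245 / 0.07816 ≈ 0.3135.

0.3135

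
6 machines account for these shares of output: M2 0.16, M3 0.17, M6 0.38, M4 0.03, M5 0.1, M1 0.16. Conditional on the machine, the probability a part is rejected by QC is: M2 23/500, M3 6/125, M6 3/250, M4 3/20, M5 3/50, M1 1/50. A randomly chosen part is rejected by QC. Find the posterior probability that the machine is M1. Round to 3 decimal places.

Unnormalized posteriors (prior × likelihood):
  M2: 0.16 × 0.046 = 0.00736
  M3: 0.17 × 0.048 = 0.00816
  M6: 0.38 × 0.012 = 0.00456
  M4: 0.03 × 0.15 = 0.0045
  M5: 0.1 × 0.06 = 0.006
  M1: 0.16 × 0.02 = 0.0032
Normalizing constant = 0.03378.
P(M1 | evidence) = 0.0032 / 0.03378 ≈ 0.095.

0.095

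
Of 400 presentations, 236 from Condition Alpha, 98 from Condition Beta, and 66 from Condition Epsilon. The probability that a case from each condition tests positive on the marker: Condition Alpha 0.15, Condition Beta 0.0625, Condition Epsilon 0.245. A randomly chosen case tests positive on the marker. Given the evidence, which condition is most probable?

Condition Alpha

By Bayes' rule, posterior ∝ prior × likelihood:
  Condition Alpha: 0.59 × 0.15 = 0.0885
  Condition Beta: 0.245 × 0.0625 = 0.0153125
  Condition Epsilon: 0.165 × 0.245 = 0.040425
Normalizing constant = 0.1442375.
Largest term belongs to Condition Alpha, so Condition Alpha is most probable.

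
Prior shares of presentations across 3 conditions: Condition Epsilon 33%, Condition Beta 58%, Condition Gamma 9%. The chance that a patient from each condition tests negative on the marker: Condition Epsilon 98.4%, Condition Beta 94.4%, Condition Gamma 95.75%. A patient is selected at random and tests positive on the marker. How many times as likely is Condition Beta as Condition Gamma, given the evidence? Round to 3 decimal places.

Taking complements, P(marker-positive | each) = Condition Epsilon 0.016, Condition Beta 0.056, Condition Gamma 0.0425.
By Bayes' rule, posterior ∝ prior × likelihood:
  Condition Epsilon: 0.33 × 0.016 = 0.00528
  Condition Beta: 0.58 × 0.056 = 0.03248
  Condition Gamma: 0.09 × 0.0425 = 0.003825
Normalizing constant = 0.041585.
The ratio is 0.03248 / 0.003825 (the normalizer cancels) = 8.492.

8.492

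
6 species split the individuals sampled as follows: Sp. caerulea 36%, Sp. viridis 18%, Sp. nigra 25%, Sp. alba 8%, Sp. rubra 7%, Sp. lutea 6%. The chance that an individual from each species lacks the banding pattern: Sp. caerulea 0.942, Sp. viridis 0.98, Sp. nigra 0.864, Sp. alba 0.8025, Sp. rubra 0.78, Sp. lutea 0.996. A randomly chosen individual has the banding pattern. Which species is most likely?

Taking complements, P(banded | each) = Sp. caerulea 0.058, Sp. viridis 0.02, Sp. nigra 0.136, Sp. alba 0.1975, Sp. rubra 0.22, Sp. lutea 0.004.
By Bayes' rule, posterior ∝ prior × likelihood:
  Sp. caerulea: 0.36 × 0.058 = 0.02088
  Sp. viridis: 0.18 × 0.02 = 0.0036
  Sp. nigra: 0.25 × 0.136 = 0.034
  Sp. alba: 0.08 × 0.1975 = 0.0158
  Sp. rubra: 0.07 × 0.22 = 0.0154
  Sp. lutea: 0.06 × 0.004 = 0.00024
Total = 0.08992.
Largest term belongs to Sp. nigra, so Sp. nigra is most probable.

Sp. nigra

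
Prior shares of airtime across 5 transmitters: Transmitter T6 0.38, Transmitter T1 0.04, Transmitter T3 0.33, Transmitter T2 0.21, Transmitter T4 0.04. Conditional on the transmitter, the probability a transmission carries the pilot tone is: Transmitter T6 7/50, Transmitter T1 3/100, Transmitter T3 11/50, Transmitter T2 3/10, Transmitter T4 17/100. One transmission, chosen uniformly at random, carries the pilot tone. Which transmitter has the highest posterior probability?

Transmitter T3

Compute prior × likelihood for every hypothesis:
  Transmitter T6: 0.38 × 0.14 = 0.0532
  Transmitter T1: 0.04 × 0.03 = 0.0012
  Transmitter T3: 0.33 × 0.22 = 0.0726
  Transmitter T2: 0.21 × 0.3 = 0.063
  Transmitter T4: 0.04 × 0.17 = 0.0068
Sum = 0.1968.
Largest term belongs to Transmitter T3, so Transmitter T3 is most probable.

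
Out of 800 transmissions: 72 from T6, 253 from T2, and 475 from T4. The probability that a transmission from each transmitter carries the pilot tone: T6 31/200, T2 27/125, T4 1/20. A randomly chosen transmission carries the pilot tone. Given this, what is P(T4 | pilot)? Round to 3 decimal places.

Prior × likelihood for each hypothesis:
  T6: 0.09 × 0.155 = 0.01395
  T2: 0.31625 × 0.216 = 0.06831
  T4: 0.59375 × 0.05 = 0.0296875
Normalizing constant = 0.1119475.
P(T4 | evidence) = 0.0296875 / 0.1119475 ≈ 0.265.

0.265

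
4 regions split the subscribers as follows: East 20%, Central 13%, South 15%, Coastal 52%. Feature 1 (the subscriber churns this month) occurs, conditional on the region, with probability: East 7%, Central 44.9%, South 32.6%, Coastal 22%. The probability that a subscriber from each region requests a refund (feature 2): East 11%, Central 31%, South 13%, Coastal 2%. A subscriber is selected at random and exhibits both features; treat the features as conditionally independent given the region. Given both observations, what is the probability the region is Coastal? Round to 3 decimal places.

0.081

Unnormalized posteriors (prior × likelihood):
  East: 0.2 × 0.07 × 0.11 = 0.00154
  Central: 0.13 × 0.449 × 0.31 = 0.0180947
  South: 0.15 × 0.326 × 0.13 = 0.006357
  Coastal: 0.52 × 0.22 × 0.02 = 0.002288
Normalizing constant = 0.0282797.
P(Coastal | evidence) = 0.002288 / 0.0282797 ≈ 0.081.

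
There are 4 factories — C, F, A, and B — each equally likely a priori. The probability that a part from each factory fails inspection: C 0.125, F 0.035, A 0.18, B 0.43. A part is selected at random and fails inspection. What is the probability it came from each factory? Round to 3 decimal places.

C 0.162, F 0.045, A 0.234, B 0.558

Since the prior is uniform, the posterior is proportional to the likelihood:
  C: 0.125
  F: 0.035
  A: 0.18
  B: 0.43
Normalizing constant = 0.77.
P(C | nonconforming) = 0.125/0.77 ≈ 0.162
P(F | nonconforming) = 0.035/0.77 ≈ 0.045
P(A | nonconforming) = 0.18/0.77 ≈ 0.234
P(B | nonconforming) = 0.43/0.77 ≈ 0.558
(Check: 0.162+0.045+0.234+0.558 = 0.999.)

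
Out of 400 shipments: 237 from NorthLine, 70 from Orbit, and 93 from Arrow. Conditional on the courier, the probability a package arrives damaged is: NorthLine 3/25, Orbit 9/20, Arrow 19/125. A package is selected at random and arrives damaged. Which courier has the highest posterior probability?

Prior × likelihood for each hypothesis:
  NorthLine: 0.5925 × 0.12 = 0.0711
  Orbit: 0.175 × 0.45 = 0.07875
  Arrow: 0.2325 × 0.152 = 0.03534
Normalizing constant = 0.18519.
Largest term belongs to Orbit, so Orbit is most probable.

Orbit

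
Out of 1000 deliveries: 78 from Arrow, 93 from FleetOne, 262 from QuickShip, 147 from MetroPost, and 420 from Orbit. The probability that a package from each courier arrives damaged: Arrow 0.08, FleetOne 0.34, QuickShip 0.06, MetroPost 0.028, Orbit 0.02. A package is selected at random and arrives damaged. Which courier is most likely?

FleetOne

Prior × likelihood for each hypothesis:
  Arrow: 0.078 × 0.08 = 0.00624
  FleetOne: 0.093 × 0.34 = 0.03162
  QuickShip: 0.262 × 0.06 = 0.01572
  MetroPost: 0.147 × 0.028 = 0.004116
  Orbit: 0.42 × 0.02 = 0.0084
Normalizing constant = 0.066096.
Largest term belongs to FleetOne, so FleetOne is most probable.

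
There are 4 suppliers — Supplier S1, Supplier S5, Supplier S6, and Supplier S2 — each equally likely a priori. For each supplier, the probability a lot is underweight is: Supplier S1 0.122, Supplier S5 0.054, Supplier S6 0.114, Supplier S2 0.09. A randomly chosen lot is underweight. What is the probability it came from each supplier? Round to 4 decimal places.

Supplier S1 0.3211, Supplier S5 0.1421, Supplier S6 0.3000, Supplier S2 0.2368

With a uniform prior (1/4 each), posterior ∝ likelihood:
  Supplier S1: 0.122
  Supplier S5: 0.054
  Supplier S6: 0.114
  Supplier S2: 0.09
Normalizing constant = 0.38.
P(Supplier S1 | underweight) = 0.122/0.38 ≈ 0.3211
P(Supplier S5 | underweight) = 0.054/0.38 ≈ 0.1421
P(Supplier S6 | underweight) = 0.114/0.38 ≈ 0.3000
P(Supplier S2 | underweight) = 0.09/0.38 ≈ 0.2368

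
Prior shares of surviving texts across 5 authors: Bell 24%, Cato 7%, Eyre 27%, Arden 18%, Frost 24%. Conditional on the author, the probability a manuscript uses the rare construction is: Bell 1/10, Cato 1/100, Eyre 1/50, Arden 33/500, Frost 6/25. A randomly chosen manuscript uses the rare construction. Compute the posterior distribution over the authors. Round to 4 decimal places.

Prior × likelihood for each hypothesis:
  Bell: 0.24 × 0.1 = 0.024
  Cato: 0.07 × 0.01 = 0.0007
  Eyre: 0.27 × 0.02 = 0.0054
  Arden: 0.18 × 0.066 = 0.01188
  Frost: 0.24 × 0.24 = 0.0576
Normalizing constant = 0.09958.
P(Bell | rare-form) = 0.024/0.09958 ≈ 0.2410
P(Cato | rare-form) = 0.0007/0.09958 ≈ 0.0070
P(Eyre | rare-form) = 0.0054/0.09958 ≈ 0.0542
P(Arden | rare-form) = 0.01188/0.09958 ≈ 0.1193
P(Frost | rare-form) = 0.0576/0.09958 ≈ 0.5784

Bell 0.2410, Cato 0.0070, Eyre 0.0542, Arden 0.1193, Frost 0.5784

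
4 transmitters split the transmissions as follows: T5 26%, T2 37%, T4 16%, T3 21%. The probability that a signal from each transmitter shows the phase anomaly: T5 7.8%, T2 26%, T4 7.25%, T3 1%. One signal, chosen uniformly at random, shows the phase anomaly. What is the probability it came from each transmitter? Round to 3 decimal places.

T5 0.156, T2 0.739, T4 0.089, T3 0.016

Compute prior × likelihood for every hypothesis:
  T5: 0.26 × 0.078 = 0.02028
  T2: 0.37 × 0.26 = 0.0962
  T4: 0.16 × 0.0725 = 0.0116
  T3: 0.21 × 0.01 = 0.0021
Total = 0.13018.
P(T5 | anomaly) = 0.02028/0.13018 ≈ 0.156
P(T2 | anomaly) = 0.0962/0.13018 ≈ 0.739
P(T4 | anomaly) = 0.0116/0.13018 ≈ 0.089
P(T3 | anomaly) = 0.0021/0.13018 ≈ 0.016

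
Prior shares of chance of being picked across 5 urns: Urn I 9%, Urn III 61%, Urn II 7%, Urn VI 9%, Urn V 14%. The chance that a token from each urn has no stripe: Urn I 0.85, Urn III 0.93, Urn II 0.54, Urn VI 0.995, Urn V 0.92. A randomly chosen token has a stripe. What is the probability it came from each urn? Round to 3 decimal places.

Urn I 0.135, Urn III 0.427, Urn II 0.322, Urn VI 0.004, Urn V 0.112

Taking complements, P(striped | each) = Urn I 0.15, Urn III 0.07, Urn II 0.46, Urn VI 0.005, Urn V 0.08.
Compute prior × likelihood for every hypothesis:
  Urn I: 0.09 × 0.15 = 0.0135
  Urn III: 0.61 × 0.07 = 0.0427
  Urn II: 0.07 × 0.46 = 0.0322
  Urn VI: 0.09 × 0.005 = 0.00045
  Urn V: 0.14 × 0.08 = 0.0112
Sum = 0.10005.
P(Urn I | striped) = 0.0135/0.10005 ≈ 0.135
P(Urn III | striped) = 0.0427/0.10005 ≈ 0.427
P(Urn II | striped) = 0.0322/0.10005 ≈ 0.322
P(Urn VI | striped) = 0.00045/0.10005 ≈ 0.004
P(Urn V | striped) = 0.0112/0.10005 ≈ 0.112
(Check: 0.135+0.427+0.322+0.004+0.112 = 1.000.)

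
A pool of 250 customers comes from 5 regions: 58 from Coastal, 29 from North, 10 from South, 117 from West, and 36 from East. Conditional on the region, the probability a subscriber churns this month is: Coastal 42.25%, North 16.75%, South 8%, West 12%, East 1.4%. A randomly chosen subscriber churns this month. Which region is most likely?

By Bayes' rule, posterior ∝ prior × likelihood:
  Coastal: 0.232 × 0.4225 = 0.09802
  North: 0.116 × 0.1675 = 0.01943
  South: 0.04 × 0.08 = 0.0032
  West: 0.468 × 0.12 = 0.05616
  East: 0.144 × 0.014 = 0.002016
Total = 0.178826.
Largest term belongs to Coastal, so Coastal is most probable.

Coastal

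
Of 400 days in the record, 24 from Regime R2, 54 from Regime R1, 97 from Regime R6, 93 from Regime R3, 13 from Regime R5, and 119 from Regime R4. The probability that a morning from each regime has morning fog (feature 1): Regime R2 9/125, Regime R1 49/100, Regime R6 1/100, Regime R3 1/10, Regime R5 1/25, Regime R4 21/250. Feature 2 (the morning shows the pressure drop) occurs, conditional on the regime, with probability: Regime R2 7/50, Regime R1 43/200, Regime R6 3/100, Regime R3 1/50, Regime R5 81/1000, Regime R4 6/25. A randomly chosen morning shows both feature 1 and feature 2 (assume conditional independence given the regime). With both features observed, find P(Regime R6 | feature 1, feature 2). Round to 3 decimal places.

Prior × likelihood for each hypothesis:
  Regime R2: 0.06 × 0.072 × 0.14 = 0.0006048
  Regime R1: 0.135 × 0.49 × 0.215 = 0.01422225
  Regime R6: 0.2425 × 0.01 × 0.03 = 0.00007275
  Regime R3: 0.2325 × 0.1 × 0.02 = 0.000465
  Regime R5: 0.0325 × 0.04 × 0.081 = 0.0001053
  Regime R4: 0.2975 × 0.084 × 0.24 = 0.0059976
Sum = 0.0214677.
P(Regime R6 | evidence) = 0.00007275 / 0.0214677 ≈ 0.003.

0.003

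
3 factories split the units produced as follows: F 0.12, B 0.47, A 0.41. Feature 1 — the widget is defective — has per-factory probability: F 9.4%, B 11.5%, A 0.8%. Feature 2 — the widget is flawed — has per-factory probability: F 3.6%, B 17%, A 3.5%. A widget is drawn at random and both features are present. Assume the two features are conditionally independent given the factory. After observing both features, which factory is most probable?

Compute prior × likelihood for every hypothesis:
  F: 0.12 × 0.094 × 0.036 = 0.00040608
  B: 0.47 × 0.115 × 0.17 = 0.0091885
  A: 0.41 × 0.008 × 0.035 = 0.0001148
Total = 0.00970938.
Largest term belongs to B, so B is most probable.

B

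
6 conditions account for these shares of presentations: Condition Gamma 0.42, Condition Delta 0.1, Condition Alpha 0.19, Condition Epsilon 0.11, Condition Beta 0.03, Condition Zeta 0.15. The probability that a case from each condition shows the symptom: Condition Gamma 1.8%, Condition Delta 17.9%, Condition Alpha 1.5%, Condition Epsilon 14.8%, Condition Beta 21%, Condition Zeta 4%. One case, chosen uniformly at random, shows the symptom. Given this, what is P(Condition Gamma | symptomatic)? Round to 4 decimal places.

0.1329

Prior × likelihood for each hypothesis:
  Condition Gamma: 0.42 × 0.018 = 0.00756
  Condition Delta: 0.1 × 0.179 = 0.0179
  Condition Alpha: 0.19 × 0.015 = 0.00285
  Condition Epsilon: 0.11 × 0.148 = 0.01628
  Condition Beta: 0.03 × 0.21 = 0.0063
  Condition Zeta: 0.15 × 0.04 = 0.006
Total = 0.05689.
P(Condition Gamma | evidence) = 0.00756 / 0.05689 ≈ 0.1329.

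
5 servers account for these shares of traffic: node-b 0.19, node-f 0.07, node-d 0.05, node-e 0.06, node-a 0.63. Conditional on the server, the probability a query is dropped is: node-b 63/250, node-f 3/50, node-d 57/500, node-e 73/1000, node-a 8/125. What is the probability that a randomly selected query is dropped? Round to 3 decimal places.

By Bayes' rule, posterior ∝ prior × likelihood:
  node-b: 0.19 × 0.252 = 0.04788
  node-f: 0.07 × 0.06 = 0.0042
  node-d: 0.05 × 0.114 = 0.0057
  node-e: 0.06 × 0.073 = 0.00438
  node-a: 0.63 × 0.064 = 0.04032
P(dropped) = 0.04788 + 0.0042 + 0.0057 + 0.00438 + 0.04032 = 0.10248 → 0.102.

0.102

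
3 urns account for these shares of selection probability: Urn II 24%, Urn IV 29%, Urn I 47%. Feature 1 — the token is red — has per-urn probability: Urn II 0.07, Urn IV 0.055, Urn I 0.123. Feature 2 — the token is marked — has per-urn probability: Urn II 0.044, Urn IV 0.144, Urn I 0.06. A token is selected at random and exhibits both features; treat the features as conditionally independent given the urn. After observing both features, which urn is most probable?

Unnormalized posteriors (prior × likelihood):
  Urn II: 0.24 × 0.07 × 0.044 = 0.0007392
  Urn IV: 0.29 × 0.055 × 0.144 = 0.0022968
  Urn I: 0.47 × 0.123 × 0.06 = 0.0034686
Sum = 0.0065046.
Largest term belongs to Urn I, so Urn I is most probable.

Urn I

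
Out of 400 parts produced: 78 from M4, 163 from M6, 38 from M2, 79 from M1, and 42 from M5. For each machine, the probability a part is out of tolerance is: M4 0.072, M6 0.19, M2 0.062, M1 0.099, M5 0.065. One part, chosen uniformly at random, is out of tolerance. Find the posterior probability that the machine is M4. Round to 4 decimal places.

0.1135

Prior × likelihood for each hypothesis:
  M4: 0.195 × 0.072 = 0.01404
  M6: 0.4075 × 0.19 = 0.077425
  M2: 0.095 × 0.062 = 0.00589
  M1: 0.1975 × 0.099 = 0.0195525
  M5: 0.105 × 0.065 = 0.006825
Normalizing constant = 0.1237325.
P(M4 | evidence) = 0.01404 / 0.1237325 ≈ 0.1135.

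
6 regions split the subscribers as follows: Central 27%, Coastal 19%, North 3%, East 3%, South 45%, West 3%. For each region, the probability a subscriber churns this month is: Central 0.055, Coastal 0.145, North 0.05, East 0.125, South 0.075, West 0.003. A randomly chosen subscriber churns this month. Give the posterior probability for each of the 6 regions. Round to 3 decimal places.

Prior × likelihood for each hypothesis:
  Central: 0.27 × 0.055 = 0.01485
  Coastal: 0.19 × 0.145 = 0.02755
  North: 0.03 × 0.05 = 0.0015
  East: 0.03 × 0.125 = 0.00375
  South: 0.45 × 0.075 = 0.03375
  West: 0.03 × 0.003 = 0.00009
Total = 0.08149.
P(Central | churn) = 0.01485/0.08149 ≈ 0.182
P(Coastal | churn) = 0.02755/0.08149 ≈ 0.338
P(North | churn) = 0.0015/0.08149 ≈ 0.018
P(East | churn) = 0.00375/0.08149 ≈ 0.046
P(South | churn) = 0.03375/0.08149 ≈ 0.414
P(West | churn) = 0.00009/0.08149 ≈ 0.001

Central 0.182, Coastal 0.338, North 0.018, East 0.046, South 0.414, West 0.001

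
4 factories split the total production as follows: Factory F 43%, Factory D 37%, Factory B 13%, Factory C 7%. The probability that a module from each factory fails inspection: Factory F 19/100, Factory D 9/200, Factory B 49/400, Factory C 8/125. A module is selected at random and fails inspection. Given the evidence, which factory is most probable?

Unnormalized posteriors (prior × likelihood):
  Factory F: 0.43 × 0.19 = 0.0817
  Factory D: 0.37 × 0.045 = 0.01665
  Factory B: 0.13 × 0.1225 = 0.015925
  Factory C: 0.07 × 0.064 = 0.00448
Total = 0.118755.
Largest term belongs to Factory F, so Factory F is most probable.

Factory F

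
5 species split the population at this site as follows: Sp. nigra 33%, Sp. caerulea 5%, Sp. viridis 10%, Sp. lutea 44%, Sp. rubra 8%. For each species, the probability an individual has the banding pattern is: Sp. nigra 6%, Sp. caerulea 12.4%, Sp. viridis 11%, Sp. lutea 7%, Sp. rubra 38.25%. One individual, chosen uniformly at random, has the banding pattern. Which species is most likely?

Prior × likelihood for each hypothesis:
  Sp. nigra: 0.33 × 0.06 = 0.0198
  Sp. caerulea: 0.05 × 0.124 = 0.0062
  Sp. viridis: 0.1 × 0.11 = 0.011
  Sp. lutea: 0.44 × 0.07 = 0.0308
  Sp. rubra: 0.08 × 0.3825 = 0.0306
Sum = 0.0984.
Largest term belongs to Sp. lutea, so Sp. lutea is most probable.

Sp. lutea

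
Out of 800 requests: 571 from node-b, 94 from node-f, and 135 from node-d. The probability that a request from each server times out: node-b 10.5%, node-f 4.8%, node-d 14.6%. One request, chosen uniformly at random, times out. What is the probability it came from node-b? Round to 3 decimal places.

Unnormalized posteriors (prior × likelihood):
  node-b: 0.71375 × 0.105 = 0.07494375
  node-f: 0.1175 × 0.048 = 0.00564
  node-d: 0.16875 × 0.146 = 0.0246375
Sum = 0.10522125.
P(node-b | evidence) = 0.07494375 / 0.10522125 ≈ 0.712.

0.712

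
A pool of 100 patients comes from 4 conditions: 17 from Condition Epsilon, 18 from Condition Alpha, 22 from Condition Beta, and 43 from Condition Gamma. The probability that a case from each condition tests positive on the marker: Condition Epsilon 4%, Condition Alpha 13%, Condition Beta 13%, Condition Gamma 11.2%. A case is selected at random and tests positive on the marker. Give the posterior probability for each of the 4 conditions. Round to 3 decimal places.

Condition Epsilon 0.064, Condition Alpha 0.219, Condition Beta 0.267, Condition Gamma 0.450

Prior × likelihood for each hypothesis:
  Condition Epsilon: 0.17 × 0.04 = 0.0068
  Condition Alpha: 0.18 × 0.13 = 0.0234
  Condition Beta: 0.22 × 0.13 = 0.0286
  Condition Gamma: 0.43 × 0.112 = 0.04816
Normalizing constant = 0.10696.
P(Condition Epsilon | marker-positive) = 0.0068/0.10696 ≈ 0.064
P(Condition Alpha | marker-positive) = 0.0234/0.10696 ≈ 0.219
P(Condition Beta | marker-positive) = 0.0286/0.10696 ≈ 0.267
P(Condition Gamma | marker-positive) = 0.04816/0.10696 ≈ 0.450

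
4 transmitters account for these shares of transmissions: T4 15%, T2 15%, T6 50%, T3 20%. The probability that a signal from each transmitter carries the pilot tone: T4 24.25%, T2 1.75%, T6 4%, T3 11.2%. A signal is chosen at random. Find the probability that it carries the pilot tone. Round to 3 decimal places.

0.081

Compute prior × likelihood for every hypothesis:
  T4: 0.15 × 0.2425 = 0.036375
  T2: 0.15 × 0.0175 = 0.002625
  T6: 0.5 × 0.04 = 0.02
  T3: 0.2 × 0.112 = 0.0224
P(pilot) = 0.036375 + 0.002625 + 0.02 + 0.0224 = 0.0814 → 0.081.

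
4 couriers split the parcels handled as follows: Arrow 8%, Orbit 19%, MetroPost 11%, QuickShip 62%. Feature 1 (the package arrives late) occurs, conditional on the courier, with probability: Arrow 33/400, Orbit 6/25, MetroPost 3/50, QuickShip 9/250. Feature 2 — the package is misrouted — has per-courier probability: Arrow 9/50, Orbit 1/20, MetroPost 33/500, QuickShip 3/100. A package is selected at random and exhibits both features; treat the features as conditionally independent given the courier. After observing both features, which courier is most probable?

By Bayes' rule, posterior ∝ prior × likelihood:
  Arrow: 0.08 × 0.0825 × 0.18 = 0.001188
  Orbit: 0.19 × 0.24 × 0.05 = 0.00228
  MetroPost: 0.11 × 0.06 × 0.066 = 0.0004356
  QuickShip: 0.62 × 0.036 × 0.03 = 0.0006696
Total = 0.0045732.
Largest term belongs to Orbit, so Orbit is most probable.

Orbit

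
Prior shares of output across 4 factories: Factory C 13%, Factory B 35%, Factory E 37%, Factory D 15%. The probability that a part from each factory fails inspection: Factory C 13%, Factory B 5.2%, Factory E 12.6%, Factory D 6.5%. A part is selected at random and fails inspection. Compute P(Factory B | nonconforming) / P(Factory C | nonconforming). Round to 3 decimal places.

1.077

Compute prior × likelihood for every hypothesis:
  Factory C: 0.13 × 0.13 = 0.0169
  Factory B: 0.35 × 0.052 = 0.0182
  Factory E: 0.37 × 0.126 = 0.04662
  Factory D: 0.15 × 0.065 = 0.00975
Total = 0.09147.
The ratio is 0.0182 / 0.0169 (the normalizer cancels) = 1.077.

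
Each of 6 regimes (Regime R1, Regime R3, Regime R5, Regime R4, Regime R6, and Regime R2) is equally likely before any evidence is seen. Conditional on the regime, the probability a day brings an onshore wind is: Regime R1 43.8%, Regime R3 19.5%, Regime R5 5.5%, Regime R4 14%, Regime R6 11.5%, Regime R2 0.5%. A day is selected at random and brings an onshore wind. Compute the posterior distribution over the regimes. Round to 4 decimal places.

Regime R1 0.4620, Regime R3 0.2057, Regime R5 0.0580, Regime R4 0.1477, Regime R6 0.1213, Regime R2 0.0053

With a uniform prior (1/6 each), posterior ∝ likelihood:
  Regime R1: 0.438
  Regime R3: 0.195
  Regime R5: 0.055
  Regime R4: 0.14
  Regime R6: 0.115
  Regime R2: 0.005
Total = 0.948.
P(Regime R1 | onshore) = 0.438/0.948 ≈ 0.4620
P(Regime R3 | onshore) = 0.195/0.948 ≈ 0.2057
P(Regime R5 | onshore) = 0.055/0.948 ≈ 0.0580
P(Regime R4 | onshore) = 0.14/0.948 ≈ 0.1477
P(Regime R6 | onshore) = 0.115/0.948 ≈ 0.1213
P(Regime R2 | onshore) = 0.005/0.948 ≈ 0.0053
(Check: 0.4620+0.2057+0.0580+0.1477+0.1213+0.0053 = 1.0000.)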